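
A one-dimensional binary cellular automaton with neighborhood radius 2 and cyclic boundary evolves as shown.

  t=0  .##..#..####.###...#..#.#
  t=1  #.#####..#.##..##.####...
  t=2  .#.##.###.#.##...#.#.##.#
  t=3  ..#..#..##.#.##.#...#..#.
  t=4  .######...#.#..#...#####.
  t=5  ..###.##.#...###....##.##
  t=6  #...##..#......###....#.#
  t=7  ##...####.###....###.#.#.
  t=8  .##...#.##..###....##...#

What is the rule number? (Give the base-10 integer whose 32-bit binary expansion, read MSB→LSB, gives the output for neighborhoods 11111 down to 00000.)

3204815381

  ##### -> #   bit 31 = 1  t=1,i=4
  ####. -> .   bit 30 = 0  t=0,i=10
  ###.# -> #   bit 29 = 1  t=0,i=11
  ###.. -> #   bit 28 = 1  t=0,i=15
  ##.## -> #   bit 27 = 1  t=0,i=12
  ##.#. -> #   bit 26 = 1  t=2,i=9
  ##..# -> #   bit 25 = 1  t=0,i=3
  ##... -> #   bit 24 = 1  t=0,i=16
  #.### -> .   bit 23 = 0  t=0,i=13
  #.##. -> .   bit 22 = 0  t=0,i=1
  #.#.# -> .   bit 21 = 0  t=0,i=24
  #.#.. -> .   bit 20 = 0  t=3,i=16
  #..## -> .   bit 19 = 0  t=0,i=7
  #..#. -> #   bit 18 = 1  t=0,i=4
  #...# -> .   bit 17 = 0  t=0,i=17
  #.... -> #   bit 16 = 1  t=5,i=17
  .#### -> #   bit 15 = 1  t=0,i=9
  .###. -> .   bit 14 = 0  t=0,i=14
  .##.# -> .   bit 13 = 0  t=1,i=16
  .##.. -> #   bit 12 = 1  t=0,i=2
  .#.## -> #   bit 11 = 1  t=0,i=0
  .#.#. -> .   bit 10 = 0  t=0,i=23
  .#..# -> #   bit 9 = 1  t=0,i=6
  .#... -> .   bit 8 = 0  t=3,i=17
  ..### -> .   bit 7 = 0  t=0,i=8
  ..##. -> .   bit 6 = 0  t=1,i=15
  ..#.# -> .   bit 5 = 0  t=0,i=22
  ..#.. -> #   bit 4 = 1  t=0,i=5
  ...## -> .   bit 3 = 0  t=4,i=18
  ...#. -> #   bit 2 = 1  t=0,i=18
  ....# -> .   bit 1 = 0  t=5,i=18
  ..... -> #   bit 0 = 1  t=6,i=11
  bits 10111111000001011001101000010101 = 3204815381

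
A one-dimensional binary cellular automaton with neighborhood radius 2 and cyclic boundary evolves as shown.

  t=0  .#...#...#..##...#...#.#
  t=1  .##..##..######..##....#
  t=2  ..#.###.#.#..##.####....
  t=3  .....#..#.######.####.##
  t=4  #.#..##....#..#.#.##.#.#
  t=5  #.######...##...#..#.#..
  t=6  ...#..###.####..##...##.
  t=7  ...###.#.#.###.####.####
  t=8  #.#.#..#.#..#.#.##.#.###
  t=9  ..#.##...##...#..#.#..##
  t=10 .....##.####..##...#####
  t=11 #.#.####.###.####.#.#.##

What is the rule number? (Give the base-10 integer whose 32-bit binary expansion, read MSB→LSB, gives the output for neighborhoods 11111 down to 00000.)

  nb #####: next=.  (t=1,i=11, bit31=0)
  nb ####.: next=#  (t=1,i=13, bit30=1)
  nb ###.#: next=.  (t=2,i=6, bit29=0)
  nb ###..: next=#  (t=1,i=14, bit28=1)
  nb ##.##: next=#  (t=2,i=15, bit27=1)
  nb ##.#.: next=.  (t=2,i=7, bit26=0)
  nb ##..#: next=.  (t=1,i=3, bit25=0)
  nb ##...: next=#  (t=0,i=14, bit24=1)
  nb #.###: next=.  (t=2,i=4, bit23=0)
  nb #.##.: next=.  (t=1,i=1, bit22=0)
  nb #.#.#: next=#  (t=0,i=23, bit21=1)
  nb #.#..: next=#  (t=0,i=1, bit20=1)
  nb #..##: next=#  (t=0,i=11, bit19=1)
  nb #..#.: next=.  (t=3,i=7, bit18=0)
  nb #...#: next=.  (t=0,i=3, bit17=0)
  nb #....: next=.  (t=1,i=20, bit16=0)
  nb .####: next=#  (t=1,i=10, bit15=1)
  nb .###.: next=#  (t=2,i=5, bit14=1)
  nb .##.#: next=#  (t=2,i=14, bit13=1)
  nb .##..: next=#  (t=0,i=13, bit12=1)
  nb .#.##: next=.  (t=1,i=0, bit11=0)
  nb .#.#.: next=.  (t=0,i=0, bit10=0)
  nb .#..#: next=#  (t=0,i=10, bit9=1)
  nb .#...: next=#  (t=0,i=2, bit8=1)
  nb ..###: next=.  (t=1,i=9, bit7=0)
  nb ..##.: next=#  (t=0,i=12, bit6=1)
  nb ..#.#: next=.  (t=0,i=21, bit5=0)
  nb ..#..: next=#  (t=0,i=5, bit4=1)
  nb ...##: next=#  (t=5,i=10, bit3=1)
  nb ...#.: next=.  (t=0,i=4, bit2=0)
  nb ....#: next=.  (t=1,i=21, bit1=0)
  nb .....: next=#  (t=2,i=22, bit0=1)
  bits 01011001001110001111001101011001 = 1496904537

1496904537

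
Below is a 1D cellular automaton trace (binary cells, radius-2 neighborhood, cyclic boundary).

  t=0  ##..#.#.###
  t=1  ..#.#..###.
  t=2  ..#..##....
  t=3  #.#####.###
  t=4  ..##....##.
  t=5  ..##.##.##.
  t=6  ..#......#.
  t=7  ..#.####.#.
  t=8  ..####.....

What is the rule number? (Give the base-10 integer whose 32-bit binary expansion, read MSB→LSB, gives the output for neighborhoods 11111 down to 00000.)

  ##### -> .   bit 31 = 0  t=0,i=10
  ####. -> .   bit 30 = 0  t=0,i=0
  ###.# -> .   bit 29 = 0  t=3,i=0
  ###.. -> .   bit 28 = 0  t=0,i=1
  ##.## -> .   bit 27 = 0  t=3,i=1
  ##.#. -> .   bit 26 = 0  t=7,i=8
  ##..# -> #   bit 25 = 1  t=0,i=2
  ##... -> .   bit 24 = 0  t=1,i=10
  #.### -> #   bit 23 = 1  t=0,i=8
  #.##. -> .   bit 22 = 0  t=5,i=5
  #.#.# -> .   bit 21 = 0  t=0,i=6
  #.#.. -> .   bit 20 = 0  t=1,i=4
  #..## -> #   bit 19 = 1  t=1,i=6
  #..#. -> .   bit 18 = 0  t=0,i=3
  #...# -> .   bit 17 = 0  t=1,i=0
  #.... -> #   bit 16 = 1  t=2,i=8
  .#### -> #   bit 15 = 1  t=0,i=9
  .###. -> .   bit 14 = 0  t=1,i=8
  .##.# -> .   bit 13 = 0  t=5,i=3
  .##.. -> #   bit 12 = 1  t=2,i=6
  .#.## -> #   bit 11 = 1  t=0,i=7
  .#.#. -> .   bit 10 = 0  t=0,i=5
  .#..# -> #   bit 9 = 1  t=1,i=5
  .#... -> .   bit 8 = 0  t=6,i=3
  ..### -> .   bit 7 = 0  t=1,i=7
  ..##. -> #   bit 6 = 1  t=2,i=5
  ..#.# -> #   bit 5 = 1  t=0,i=4
  ..#.. -> #   bit 4 = 1  t=2,i=2
  ...## -> .   bit 3 = 0  t=4,i=1
  ...#. -> .   bit 2 = 0  t=1,i=1
  ....# -> #   bit 1 = 1  t=2,i=0
  ..... -> #   bit 0 = 1  t=2,i=9
  bits 00000010100010011001101001110011 = 42572403

42572403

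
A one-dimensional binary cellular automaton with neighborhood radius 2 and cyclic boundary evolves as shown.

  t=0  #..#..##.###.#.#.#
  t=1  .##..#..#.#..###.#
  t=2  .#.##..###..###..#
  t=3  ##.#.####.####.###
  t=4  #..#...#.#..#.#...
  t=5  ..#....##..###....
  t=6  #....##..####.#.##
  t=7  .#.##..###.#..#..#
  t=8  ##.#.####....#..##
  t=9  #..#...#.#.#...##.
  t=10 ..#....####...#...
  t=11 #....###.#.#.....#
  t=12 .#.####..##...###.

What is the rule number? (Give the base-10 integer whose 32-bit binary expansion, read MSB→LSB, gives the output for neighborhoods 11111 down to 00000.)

  nb #####: next=.  (t=3,i=17, bit31=0)
  nb ####.: next=#  (t=3,i=0, bit30=1)
  nb ###.#: next=.  (t=0,i=11, bit29=0)
  nb ###..: next=.  (t=2,i=9, bit28=0)
  nb ##.##: next=#  (t=0,i=8, bit27=1)
  nb ##.#.: next=.  (t=0,i=12, bit26=0)
  nb ##..#: next=#  (t=0,i=1, bit25=1)
  nb ##...: next=#  (t=5,i=14, bit24=1)
  nb #.###: next=.  (t=0,i=9, bit23=0)
  nb #.##.: next=#  (t=0,i=17, bit22=1)
  nb #.#.#: next=#  (t=0,i=13, bit21=1)
  nb #.#..: next=.  (t=1,i=10, bit20=0)
  nb #..##: next=#  (t=0,i=5, bit19=1)
  nb #..#.: next=#  (t=0,i=2, bit18=1)
  nb #...#: next=.  (t=4,i=5, bit17=0)
  nb #....: next=.  (t=5,i=4, bit16=0)
  nb .####: next=.  (t=3,i=6, bit15=0)
  nb .###.: next=#  (t=0,i=10, bit14=1)
  nb .##.#: next=.  (t=0,i=7, bit13=0)
  nb .##..: next=.  (t=0,i=0, bit12=0)
  nb .#.##: next=.  (t=0,i=16, bit11=0)
  nb .#.#.: next=#  (t=0,i=14, bit10=1)
  nb .#..#: next=.  (t=0,i=4, bit9=0)
  nb .#...: next=.  (t=4,i=4, bit8=0)
  nb ..###: next=#  (t=1,i=13, bit7=1)
  nb ..##.: next=.  (t=0,i=6, bit6=0)
  nb ..#.#: next=#  (t=1,i=8, bit5=1)
  nb ..#..: next=.  (t=0,i=3, bit4=0)
  nb ...##: next=#  (t=5,i=6, bit3=1)
  nb ...#.: next=.  (t=4,i=6, bit2=0)
  nb ....#: next=#  (t=5,i=0, bit1=1)
  nb .....: next=#  (t=5,i=16, bit0=1)
  bits 01001011011011000100010010101011 = 1265386667

1265386667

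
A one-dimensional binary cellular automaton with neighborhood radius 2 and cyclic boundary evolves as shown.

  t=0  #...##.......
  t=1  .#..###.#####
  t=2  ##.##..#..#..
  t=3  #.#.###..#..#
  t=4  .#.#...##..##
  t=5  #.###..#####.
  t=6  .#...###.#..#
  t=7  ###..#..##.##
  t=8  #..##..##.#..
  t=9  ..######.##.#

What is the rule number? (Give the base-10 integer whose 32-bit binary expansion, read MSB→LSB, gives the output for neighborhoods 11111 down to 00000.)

2400984551

  nb #####: next=#  (t=1,i=10, bit31=1)
  nb ####.: next=.  (t=1,i=11, bit30=0)
  nb ###.#: next=.  (t=1,i=6, bit29=0)
  nb ###..: next=.  (t=3,i=6, bit28=0)
  nb ##.##: next=#  (t=1,i=7, bit27=1)
  nb ##.#.: next=#  (t=1,i=0, bit26=1)
  nb ##..#: next=#  (t=2,i=5, bit25=1)
  nb ##...: next=#  (t=0,i=6, bit24=1)
  nb #.###: next=.  (t=1,i=8, bit23=0)
  nb #.##.: next=.  (t=2,i=3, bit22=0)
  nb #.#.#: next=.  (t=3,i=2, bit21=0)
  nb #.#..: next=#  (t=1,i=1, bit20=1)
  nb #..##: next=#  (t=1,i=3, bit19=1)
  nb #..#.: next=#  (t=2,i=6, bit18=1)
  nb #...#: next=.  (t=0,i=2, bit17=0)
  nb #....: next=.  (t=0,i=7, bit16=0)
  nb .####: next=.  (t=1,i=9, bit15=0)
  nb .###.: next=.  (t=1,i=5, bit14=0)
  nb .##.#: next=.  (t=2,i=1, bit13=0)
  nb .##..: next=#  (t=0,i=5, bit12=1)
  nb .#.##: next=#  (t=3,i=3, bit11=1)
  nb .#.#.: next=#  (t=4,i=2, bit10=1)
  nb .#..#: next=.  (t=1,i=2, bit9=0)
  nb .#...: next=#  (t=0,i=1, bit8=1)
  nb ..###: next=#  (t=1,i=4, bit7=1)
  nb ..##.: next=#  (t=0,i=4, bit6=1)
  nb ..#.#: next=#  (t=6,i=12, bit5=1)
  nb ..#..: next=.  (t=0,i=0, bit4=0)
  nb ...##: next=.  (t=0,i=3, bit3=0)
  nb ...#.: next=#  (t=0,i=12, bit2=1)
  nb ....#: next=#  (t=0,i=11, bit1=1)
  nb .....: next=#  (t=0,i=8, bit0=1)
  bits 10001111000111000001110111100111 = 2400984551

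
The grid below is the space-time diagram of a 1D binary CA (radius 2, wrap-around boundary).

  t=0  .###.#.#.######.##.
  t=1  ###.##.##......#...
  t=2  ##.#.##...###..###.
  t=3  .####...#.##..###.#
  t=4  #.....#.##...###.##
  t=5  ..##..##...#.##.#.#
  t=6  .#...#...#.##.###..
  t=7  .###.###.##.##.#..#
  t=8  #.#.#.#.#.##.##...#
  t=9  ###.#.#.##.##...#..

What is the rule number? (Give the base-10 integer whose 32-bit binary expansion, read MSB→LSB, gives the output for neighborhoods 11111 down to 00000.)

  nb #####: next=.  (t=0,i=11, bit31=0)
  nb ####.: next=.  (t=0,i=13, bit30=0)
  nb ###.#: next=.  (t=0,i=3, bit29=0)
  nb ###..: next=.  (t=2,i=12, bit28=0)
  nb ##.##: next=#  (t=0,i=15, bit27=1)
  nb ##.#.: next=#  (t=0,i=4, bit26=1)
  nb ##..#: next=.  (t=0,i=18, bit25=0)
  nb ##...: next=.  (t=1,i=9, bit24=0)
  nb #.###: next=.  (t=0,i=9, bit23=0)
  nb #.##.: next=.  (t=0,i=16, bit22=0)
  nb #.#.#: next=#  (t=0,i=5, bit21=1)
  nb #.#..: next=.  (t=5,i=18, bit20=0)
  nb #..##: next=#  (t=0,i=0, bit19=1)
  nb #..#.: next=.  (t=7,i=17, bit18=0)
  nb #...#: next=#  (t=1,i=17, bit17=1)
  nb #....: next=#  (t=1,i=10, bit16=1)
  nb .####: next=.  (t=0,i=10, bit15=0)
  nb .###.: next=#  (t=0,i=2, bit14=1)
  nb .##.#: next=#  (t=1,i=5, bit13=1)
  nb .##..: next=.  (t=0,i=17, bit12=0)
  nb .#.##: next=#  (t=0,i=8, bit11=1)
  nb .#.#.: next=.  (t=0,i=6, bit10=0)
  nb .#..#: next=.  (t=5,i=0, bit9=0)
  nb .#...: next=#  (t=1,i=16, bit8=1)
  nb ..###: next=#  (t=0,i=1, bit7=1)
  nb ..##.: next=.  (t=5,i=2, bit6=0)
  nb ..#.#: next=#  (t=3,i=8, bit5=1)
  nb ..#..: next=#  (t=1,i=15, bit4=1)
  nb ...##: next=.  (t=1,i=18, bit3=0)
  nb ...#.: next=.  (t=1,i=14, bit2=0)
  nb ....#: next=.  (t=1,i=13, bit1=0)
  nb .....: next=#  (t=1,i=11, bit0=1)
  bits 00001100001010110110100110110001 = 204171697

204171697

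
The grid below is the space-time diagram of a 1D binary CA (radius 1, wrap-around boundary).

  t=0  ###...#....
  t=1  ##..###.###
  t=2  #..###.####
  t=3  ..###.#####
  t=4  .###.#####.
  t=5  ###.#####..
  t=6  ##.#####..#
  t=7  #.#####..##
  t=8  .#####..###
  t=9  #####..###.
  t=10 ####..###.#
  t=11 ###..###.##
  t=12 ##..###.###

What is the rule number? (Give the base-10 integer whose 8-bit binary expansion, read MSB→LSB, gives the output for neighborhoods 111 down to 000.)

175

  [7] ### => #  t=0,i=1
  [6] ##. => .  t=0,i=2
  [5] #.# => #  t=1,i=7
  [4] #.. => .  t=0,i=3
  [3] .## => #  t=0,i=0
  [2] .#. => #  t=0,i=6
  [1] ..# => #  t=0,i=5
  [0] ... => #  t=0,i=4
  bits 10101111 = 175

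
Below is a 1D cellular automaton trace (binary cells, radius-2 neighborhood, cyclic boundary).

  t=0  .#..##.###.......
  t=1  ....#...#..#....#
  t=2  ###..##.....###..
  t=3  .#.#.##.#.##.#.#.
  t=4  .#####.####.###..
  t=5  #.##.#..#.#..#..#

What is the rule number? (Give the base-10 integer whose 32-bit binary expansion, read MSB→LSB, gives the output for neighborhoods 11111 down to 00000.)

  ##### -> #   bit 31 = 1  t=4,i=3
  ####. -> .   bit 30 = 0  t=4,i=4
  ###.# -> #   bit 29 = 1  t=4,i=5
  ###.. -> .   bit 28 = 0  t=0,i=9
  ##.## -> .   bit 27 = 0  t=0,i=6
  ##.#. -> #   bit 26 = 1  t=3,i=7
  ##..# -> #   bit 25 = 1  t=2,i=3
  ##... -> .   bit 24 = 0  t=0,i=10
  #.### -> .   bit 23 = 0  t=0,i=7
  #.##. -> #   bit 22 = 1  t=3,i=5
  #.#.# -> #   bit 21 = 1  t=3,i=3
  #.#.. -> .   bit 20 = 0  t=3,i=15
  #..## -> .   bit 19 = 0  t=0,i=3
  #..#. -> .   bit 18 = 0  t=1,i=10
  #...# -> #   bit 17 = 1  t=1,i=6
  #.... -> #   bit 16 = 1  t=0,i=11
  .#### -> #   bit 15 = 1  t=4,i=2
  .###. -> #   bit 14 = 1  t=0,i=8
  .##.# -> .   bit 13 = 0  t=0,i=5
  .##.. -> #   bit 12 = 1  t=2,i=6
  .#.## -> #   bit 11 = 1  t=3,i=4
  .#.#. -> #   bit 10 = 1  t=3,i=2
  .#..# -> .   bit 9 = 0  t=0,i=2
  .#... -> #   bit 8 = 1  t=1,i=0
  ..### -> .   bit 7 = 0  t=2,i=0
  ..##. -> #   bit 6 = 1  t=0,i=4
  ..#.# -> #   bit 5 = 1  t=3,i=1
  ..#.. -> .   bit 4 = 0  t=0,i=1
  ...## -> #   bit 3 = 1  t=2,i=11
  ...#. -> .   bit 2 = 0  t=0,i=0
  ....# -> #   bit 1 = 1  t=0,i=16
  ..... -> .   bit 0 = 0  t=0,i=12
  bits 10100110011000111101110101101010 = 2791562602

2791562602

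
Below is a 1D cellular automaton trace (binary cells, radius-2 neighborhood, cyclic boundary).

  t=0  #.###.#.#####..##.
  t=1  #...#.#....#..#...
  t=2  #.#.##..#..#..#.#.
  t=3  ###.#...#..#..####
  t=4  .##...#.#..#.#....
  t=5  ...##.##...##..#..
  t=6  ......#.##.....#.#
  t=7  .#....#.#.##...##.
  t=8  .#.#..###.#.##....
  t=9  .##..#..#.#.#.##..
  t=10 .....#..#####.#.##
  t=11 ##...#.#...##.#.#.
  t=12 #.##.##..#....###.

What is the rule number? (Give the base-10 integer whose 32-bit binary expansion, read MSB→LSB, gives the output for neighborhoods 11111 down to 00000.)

  nb #####: next=.  (t=0,i=10, bit31=0)
  nb ####.: next=#  (t=0,i=11, bit30=1)
  nb ###.#: next=#  (t=0,i=4, bit29=1)
  nb ###..: next=.  (t=0,i=12, bit28=0)
  nb ##.##: next=.  (t=5,i=5, bit27=0)
  nb ##.#.: next=.  (t=0,i=5, bit26=0)
  nb ##..#: next=.  (t=0,i=13, bit25=0)
  nb ##...: next=#  (t=4,i=3, bit24=1)
  nb #.###: next=.  (t=0,i=2, bit23=0)
  nb #.##.: next=#  (t=2,i=4, bit22=1)
  nb #.#.#: next=#  (t=0,i=0, bit21=1)
  nb #.#..: next=.  (t=1,i=6, bit20=0)
  nb #..##: next=#  (t=0,i=14, bit19=1)
  nb #..#.: next=.  (t=1,i=13, bit18=0)
  nb #...#: next=#  (t=1,i=2, bit17=1)
  nb #....: next=#  (t=1,i=8, bit16=1)
  nb .####: next=.  (t=0,i=9, bit15=0)
  nb .###.: next=.  (t=0,i=3, bit14=0)
  nb .##.#: next=.  (t=0,i=16, bit13=0)
  nb .##..: next=.  (t=2,i=5, bit12=0)
  nb .#.##: next=.  (t=0,i=1, bit11=0)
  nb .#.#.: next=#  (t=1,i=5, bit10=1)
  nb .#..#: next=.  (t=1,i=12, bit9=0)
  nb .#...: next=.  (t=1,i=1, bit8=0)
  nb ..###: next=.  (t=3,i=14, bit7=0)
  nb ..##.: next=.  (t=0,i=15, bit6=0)
  nb ..#.#: next=#  (t=1,i=4, bit5=1)
  nb ..#..: next=#  (t=1,i=0, bit4=1)
  nb ...##: next=.  (t=4,i=0, bit3=0)
  nb ...#.: next=.  (t=1,i=3, bit2=0)
  nb ....#: next=.  (t=1,i=9, bit1=0)
  nb .....: next=.  (t=4,i=16, bit0=0)
  bits 01100001011010110000010000110000 = 1634403376

1634403376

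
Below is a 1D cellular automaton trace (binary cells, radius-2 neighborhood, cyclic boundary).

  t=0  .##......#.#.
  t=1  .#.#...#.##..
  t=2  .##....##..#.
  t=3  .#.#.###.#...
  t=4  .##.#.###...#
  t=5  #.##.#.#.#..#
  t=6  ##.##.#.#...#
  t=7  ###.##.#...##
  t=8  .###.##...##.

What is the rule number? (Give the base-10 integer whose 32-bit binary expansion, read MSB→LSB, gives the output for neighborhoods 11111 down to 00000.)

  nb #####: next=.  (t=7,i=0, bit31=0)
  nb ####.: next=#  (t=7,i=1, bit30=1)
  nb ###.#: next=#  (t=3,i=7, bit29=1)
  nb ###..: next=.  (t=4,i=8, bit28=0)
  nb ##.##: next=#  (t=5,i=1, bit27=1)
  nb ##.#.: next=#  (t=3,i=8, bit26=1)
  nb ##..#: next=#  (t=2,i=9, bit25=1)
  nb ##...: next=#  (t=0,i=3, bit24=1)
  nb #.###: next=.  (t=3,i=5, bit23=0)
  nb #.##.: next=.  (t=1,i=9, bit22=0)
  nb #.#.#: next=.  (t=3,i=3, bit21=0)
  nb #.#..: next=.  (t=0,i=11, bit20=0)
  nb #..##: next=.  (t=0,i=0, bit19=0)
  nb #..#.: next=.  (t=2,i=10, bit18=0)
  nb #...#: next=.  (t=1,i=5, bit17=0)
  nb #....: next=.  (t=0,i=4, bit16=0)
  nb .####: next=.  (t=7,i=12, bit15=0)
  nb .###.: next=#  (t=3,i=6, bit14=1)
  nb .##.#: next=#  (t=4,i=2, bit13=1)
  nb .##..: next=.  (t=0,i=2, bit12=0)
  nb .#.##: next=#  (t=1,i=8, bit11=1)
  nb .#.#.: next=#  (t=0,i=10, bit10=1)
  nb .#..#: next=.  (t=0,i=12, bit9=0)
  nb .#...: next=.  (t=1,i=4, bit8=0)
  nb ..###: next=#  (t=6,i=12, bit7=1)
  nb ..##.: next=#  (t=0,i=1, bit6=1)
  nb ..#.#: next=#  (t=0,i=9, bit5=1)
  nb ..#..: next=.  (t=2,i=11, bit4=0)
  nb ...##: next=#  (t=2,i=6, bit3=1)
  nb ...#.: next=.  (t=0,i=8, bit2=0)
  nb ....#: next=#  (t=0,i=7, bit1=1)
  nb .....: next=.  (t=0,i=5, bit0=0)
  bits 01101111000000000110110011101010 = 1862298858

1862298858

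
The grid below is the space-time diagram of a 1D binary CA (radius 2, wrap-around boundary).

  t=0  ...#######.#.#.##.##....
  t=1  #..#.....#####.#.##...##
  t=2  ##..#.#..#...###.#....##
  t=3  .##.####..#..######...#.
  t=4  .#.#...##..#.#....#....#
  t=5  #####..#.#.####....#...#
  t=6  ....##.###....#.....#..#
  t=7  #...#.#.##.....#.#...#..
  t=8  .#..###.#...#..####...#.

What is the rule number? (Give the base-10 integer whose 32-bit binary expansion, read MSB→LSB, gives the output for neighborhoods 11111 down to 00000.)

  ##### -> .   bit 31 = 0  t=0,i=5
  ####. -> .   bit 30 = 0  t=0,i=8
  ###.# -> #   bit 29 = 1  t=0,i=9
  ###.. -> #   bit 28 = 1  t=1,i=0
  ##.## -> #   bit 27 = 1  t=0,i=17
  ##.#. -> #   bit 26 = 1  t=0,i=10
  ##..# -> #   bit 25 = 1  t=1,i=1
  ##... -> .   bit 24 = 0  t=0,i=20
  #.### -> .   bit 23 = 0  t=3,i=4
  #.##. -> #   bit 22 = 1  t=0,i=15
  #.#.# -> #   bit 21 = 1  t=0,i=11
  #.#.. -> #   bit 20 = 1  t=2,i=6
  #..## -> .   bit 19 = 0  t=3,i=0
  #..#. -> .   bit 18 = 0  t=1,i=2
  #...# -> .   bit 17 = 0  t=1,i=20
  #.... -> .   bit 16 = 0  t=0,i=21
  .#### -> .   bit 15 = 0  t=0,i=4
  .###. -> #   bit 14 = 1  t=1,i=23
  .##.# -> .   bit 13 = 0  t=0,i=16
  .##.. -> .   bit 12 = 0  t=0,i=19
  .#.## -> .   bit 11 = 0  t=0,i=14
  .#.#. -> #   bit 10 = 1  t=0,i=12
  .#..# -> #   bit 9 = 1  t=2,i=7
  .#... -> #   bit 8 = 1  t=1,i=4
  ..### -> #   bit 7 = 1  t=0,i=3
  ..##. -> #   bit 6 = 1  t=3,i=1
  ..#.# -> #   bit 5 = 1  t=2,i=4
  ..#.. -> .   bit 4 = 0  t=1,i=3
  ...## -> .   bit 3 = 0  t=0,i=2
  ...#. -> .   bit 2 = 0  t=3,i=21
  ....# -> .   bit 1 = 0  t=0,i=1
  ..... -> #   bit 0 = 1  t=0,i=0
  bits 00111110011100000100011111100001 = 1047545825

1047545825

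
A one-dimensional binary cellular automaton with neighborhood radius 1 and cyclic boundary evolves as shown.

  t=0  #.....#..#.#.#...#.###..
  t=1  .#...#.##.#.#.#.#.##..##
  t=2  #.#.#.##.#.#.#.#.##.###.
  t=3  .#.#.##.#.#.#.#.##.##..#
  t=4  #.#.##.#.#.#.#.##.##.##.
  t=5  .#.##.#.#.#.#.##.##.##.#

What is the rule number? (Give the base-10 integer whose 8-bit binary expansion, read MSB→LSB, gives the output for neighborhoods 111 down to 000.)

  nb ###: next=.  (t=0,i=20, bit7=0)
  nb ##.: next=.  (t=0,i=21, bit6=0)
  nb #.#: next=#  (t=0,i=10, bit5=1)
  nb #..: next=#  (t=0,i=1, bit4=1)
  nb .##: next=#  (t=0,i=19, bit3=1)
  nb .#.: next=.  (t=0,i=0, bit2=0)
  nb ..#: next=#  (t=0,i=5, bit1=1)
  nb ...: next=.  (t=0,i=2, bit0=0)
  bits 00111010 = 58

58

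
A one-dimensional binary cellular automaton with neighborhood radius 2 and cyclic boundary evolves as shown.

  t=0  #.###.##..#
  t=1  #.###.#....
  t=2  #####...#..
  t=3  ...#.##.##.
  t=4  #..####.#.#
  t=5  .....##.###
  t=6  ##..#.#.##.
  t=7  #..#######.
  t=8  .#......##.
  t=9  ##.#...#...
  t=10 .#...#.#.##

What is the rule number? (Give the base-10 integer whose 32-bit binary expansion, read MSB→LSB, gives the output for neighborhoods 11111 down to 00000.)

  [31] ##### => .  t=2,i=2
  [30] ####. => #  t=2,i=3
  [29] ###.# => #  t=0,i=4
  [28] ###.. => .  t=2,i=4
  [27] ##.## => .  t=0,i=1
  [26] ##.#. => .  t=1,i=5
  [25] ##..# => .  t=0,i=8
  [24] ##... => #  t=2,i=5
  [23] #.### => #  t=0,i=2
  [22] #.##. => #  t=0,i=6
  [21] #.#.# => #  t=4,i=8
  [20] #.#.. => .  t=1,i=6
  [19] #..## => .  t=0,i=9
  [18] #..#. => #  t=6,i=3
  [17] #...# => #  t=2,i=6
  [16] #.... => #  t=1,i=8
  [15] .#### => .  t=2,i=1
  [14] .###. => #  t=0,i=3
  [13] .##.# => #  t=0,i=0
  [12] .##.. => .  t=0,i=7
  [11] .#.## => #  t=1,i=1
  [10] .#.#. => #  t=6,i=5
  [9] .#..# => #  t=2,i=9
  [8] .#... => .  t=1,i=7
  [7] ..### => .  t=2,i=0
  [6] ..##. => .  t=0,i=10
  [5] ..#.# => #  t=1,i=0
  [4] ..#.. => #  t=2,i=8
  [3] ...## => #  t=5,i=4
  [2] ...#. => .  t=1,i=10
  [1] ....# => .  t=1,i=9
  [0] ..... => .  t=5,i=2
  bits 01100001111001110110111000111000 = 1642556984

1642556984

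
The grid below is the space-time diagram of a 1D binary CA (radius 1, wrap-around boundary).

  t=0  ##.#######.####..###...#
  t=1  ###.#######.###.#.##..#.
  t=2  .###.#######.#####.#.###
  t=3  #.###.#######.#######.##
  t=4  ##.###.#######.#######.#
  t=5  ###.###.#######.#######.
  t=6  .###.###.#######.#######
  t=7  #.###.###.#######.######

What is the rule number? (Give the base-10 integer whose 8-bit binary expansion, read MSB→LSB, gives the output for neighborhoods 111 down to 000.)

230

  [7] ### => #  t=0,i=0
  [6] ##. => #  t=0,i=1
  [5] #.# => #  t=0,i=2
  [4] #.. => .  t=0,i=15
  [3] .## => .  t=0,i=3
  [2] .#. => #  t=1,i=16
  [1] ..# => #  t=0,i=16
  [0] ... => .  t=0,i=21
  bits 11100110 = 230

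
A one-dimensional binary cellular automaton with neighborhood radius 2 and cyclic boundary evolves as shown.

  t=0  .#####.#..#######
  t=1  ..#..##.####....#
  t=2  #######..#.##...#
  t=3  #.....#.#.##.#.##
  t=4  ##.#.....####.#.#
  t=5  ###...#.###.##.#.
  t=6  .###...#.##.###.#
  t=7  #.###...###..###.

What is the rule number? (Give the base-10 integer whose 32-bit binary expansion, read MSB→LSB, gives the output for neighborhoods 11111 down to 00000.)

894233305

  #####|.  b31=0 t=0,i=3
  ####.|.  b30=0 t=0,i=4
  ###.#|#  b29=1 t=0,i=5
  ###..|#  b28=1 t=1,i=11
  ##.##|.  b27=0 t=0,i=0
  ##.#.|#  b26=1 t=0,i=6
  ##..#|.  b25=0 t=2,i=7
  ##...|#  b24=1 t=1,i=12
  #.###|.  b23=0 t=0,i=1
  #.##.|#  b22=1 t=2,i=11
  #.#.#|.  b21=0 t=3,i=8
  #.#..|.  b20=0 t=0,i=7
  #..##|#  b19=1 t=0,i=9
  #..#.|#  b18=1 t=1,i=1
  #...#|.  b17=0 t=2,i=14
  #....|.  b16=0 t=1,i=13
  .####|#  b15=1 t=0,i=2
  .###.|#  b14=1 t=3,i=16
  .##.#|#  b13=1 t=1,i=6
  .##..|.  b12=0 t=2,i=12
  .#.##|#  b11=1 t=2,i=10
  .#.#.|.  b10=0 t=3,i=7
  .#..#|#  b9=1 t=0,i=8
  .#...|.  b8=0 t=4,i=4
  ..###|#  b7=1 t=0,i=10
  ..##.|#  b6=1 t=1,i=5
  ..#.#|.  b5=0 t=2,i=9
  ..#..|#  b4=1 t=1,i=2
  ...##|#  b3=1 t=2,i=15
  ...#.|.  b2=0 t=1,i=15
  ....#|.  b1=0 t=1,i=14
  .....|#  b0=1 t=3,i=3
  bits 00110101010011001110101011011001 = 894233305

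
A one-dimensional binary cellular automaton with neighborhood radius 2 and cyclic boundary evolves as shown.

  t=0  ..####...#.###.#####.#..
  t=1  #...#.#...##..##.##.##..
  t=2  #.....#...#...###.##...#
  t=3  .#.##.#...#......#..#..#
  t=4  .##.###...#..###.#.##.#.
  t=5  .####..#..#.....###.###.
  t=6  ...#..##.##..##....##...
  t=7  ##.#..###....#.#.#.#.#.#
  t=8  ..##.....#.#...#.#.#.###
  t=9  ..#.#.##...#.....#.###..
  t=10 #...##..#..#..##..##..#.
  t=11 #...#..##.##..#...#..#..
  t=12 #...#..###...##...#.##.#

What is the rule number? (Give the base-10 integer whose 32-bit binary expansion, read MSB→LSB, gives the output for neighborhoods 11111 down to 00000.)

3451136083

  #####|#  b31=1 t=0,i=17
  ####.|#  b30=1 t=0,i=4
  ###.#|.  b29=0 t=0,i=13
  ###..|.  b28=0 t=0,i=5
  ##.##|#  b27=1 t=0,i=14
  ##.#.|#  b26=1 t=0,i=20
  ##..#|.  b25=0 t=1,i=12
  ##...|#  b24=1 t=0,i=6
  #.###|#  b23=1 t=0,i=11
  #.##.|.  b22=0 t=1,i=17
  #.#.#|#  b21=1 t=3,i=1
  #.#..|#  b20=1 t=0,i=21
  #..##|.  b19=0 t=1,i=13
  #..#.|#  b18=1 t=1,i=23
  #...#|.  b17=0 t=0,i=7
  #....|.  b16=0 t=0,i=23
  .####|.  b15=0 t=0,i=3
  .###.|.  b14=0 t=0,i=12
  .##.#|#  b13=1 t=1,i=15
  .##..|.  b12=0 t=1,i=11
  .#.##|#  b11=1 t=0,i=10
  .#.#.|.  b10=0 t=1,i=5
  .#..#|.  b9=0 t=3,i=18
  .#...|.  b8=0 t=0,i=22
  ..###|.  b7=0 t=0,i=2
  ..##.|#  b6=1 t=1,i=10
  ..#.#|.  b5=0 t=0,i=9
  ..#..|#  b4=1 t=1,i=0
  ...##|.  b3=0 t=0,i=1
  ...#.|.  b2=0 t=0,i=8
  ....#|#  b1=1 t=0,i=0
  .....|#  b0=1 t=2,i=3
  bits 11001101101101000010100001010011 = 3451136083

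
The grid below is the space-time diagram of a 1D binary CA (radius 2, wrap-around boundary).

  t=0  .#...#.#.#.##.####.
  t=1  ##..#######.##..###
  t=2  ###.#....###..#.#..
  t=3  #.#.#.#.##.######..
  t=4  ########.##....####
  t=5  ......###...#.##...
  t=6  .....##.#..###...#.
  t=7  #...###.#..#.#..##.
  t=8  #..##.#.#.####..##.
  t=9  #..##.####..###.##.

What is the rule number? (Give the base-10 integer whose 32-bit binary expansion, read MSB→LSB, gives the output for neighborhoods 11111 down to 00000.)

  nb #####: next=.  (t=1,i=6, bit31=0)
  nb ####.: next=#  (t=0,i=16, bit30=1)
  nb ###.#: next=#  (t=1,i=10, bit29=1)
  nb ###..: next=#  (t=0,i=17, bit28=1)
  nb ##.##: next=#  (t=0,i=13, bit27=1)
  nb ##.#.: next=.  (t=2,i=3, bit26=0)
  nb ##..#: next=#  (t=0,i=18, bit25=1)
  nb ##...: next=.  (t=4,i=11, bit24=0)
  nb #.###: next=.  (t=0,i=14, bit23=0)
  nb #.##.: next=.  (t=0,i=11, bit22=0)
  nb #.#.#: next=#  (t=0,i=7, bit21=1)
  nb #.#..: next=#  (t=2,i=4, bit20=1)
  nb #..##: next=.  (t=1,i=3, bit19=0)
  nb #..#.: next=#  (t=0,i=0, bit18=1)
  nb #...#: next=.  (t=0,i=3, bit17=0)
  nb #....: next=#  (t=2,i=6, bit16=1)
  nb .####: next=.  (t=0,i=15, bit15=0)
  nb .###.: next=.  (t=2,i=1, bit14=0)
  nb .##.#: next=#  (t=0,i=12, bit13=1)
  nb .##..: next=.  (t=1,i=13, bit12=0)
  nb .#.##: next=#  (t=0,i=10, bit11=1)
  nb .#.#.: next=#  (t=0,i=6, bit10=1)
  nb .#..#: next=.  (t=2,i=17, bit9=0)
  nb .#...: next=.  (t=0,i=2, bit8=0)
  nb ..###: next=#  (t=1,i=4, bit7=1)
  nb ..##.: next=#  (t=6,i=5, bit6=1)
  nb ..#.#: next=#  (t=0,i=5, bit5=1)
  nb ..#..: next=#  (t=0,i=1, bit4=1)
  nb ...##: next=#  (t=2,i=8, bit3=1)
  nb ...#.: next=#  (t=0,i=4, bit2=1)
  nb ....#: next=.  (t=2,i=7, bit1=0)
  nb .....: next=.  (t=5,i=0, bit0=0)
  bits 01111010001101010010110011111100 = 2050305276

2050305276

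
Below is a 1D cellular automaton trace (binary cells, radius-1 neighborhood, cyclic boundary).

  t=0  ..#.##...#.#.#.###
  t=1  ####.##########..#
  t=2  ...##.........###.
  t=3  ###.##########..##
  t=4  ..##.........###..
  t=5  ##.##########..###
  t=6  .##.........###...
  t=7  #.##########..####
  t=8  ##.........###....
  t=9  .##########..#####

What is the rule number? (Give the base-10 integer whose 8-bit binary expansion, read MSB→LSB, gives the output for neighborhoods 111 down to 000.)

  [7] ### => .  t=0,i=16
  [6] ##. => #  t=0,i=5
  [5] #.# => #  t=0,i=3
  [4] #.. => #  t=0,i=0
  [3] .## => .  t=0,i=4
  [2] .#. => #  t=0,i=2
  [1] ..# => #  t=0,i=1
  [0] ... => #  t=0,i=7
  bits 01110111 = 119

119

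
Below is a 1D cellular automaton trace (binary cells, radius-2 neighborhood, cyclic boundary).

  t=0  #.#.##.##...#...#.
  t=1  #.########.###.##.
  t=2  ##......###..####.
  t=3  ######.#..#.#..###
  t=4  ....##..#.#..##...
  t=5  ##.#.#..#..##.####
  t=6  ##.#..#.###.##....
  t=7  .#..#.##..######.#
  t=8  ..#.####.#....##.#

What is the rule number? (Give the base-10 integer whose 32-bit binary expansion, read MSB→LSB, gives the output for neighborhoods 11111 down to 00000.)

2036939581

  #####|.  b31=0 t=1,i=4
  ####.|#  b30=1 t=1,i=8
  ###.#|#  b29=1 t=1,i=9
  ###..|#  b28=1 t=2,i=10
  ##.##|#  b27=1 t=0,i=6
  ##.#.|.  b26=0 t=1,i=17
  ##..#|.  b25=0 t=2,i=11
  ##...|#  b24=1 t=0,i=9
  #.###|.  b23=0 t=1,i=2
  #.##.|#  b22=1 t=0,i=4
  #.#.#|#  b21=1 t=0,i=0
  #.#..|.  b20=0 t=3,i=7
  #..##|#  b19=1 t=2,i=12
  #..#.|.  b18=0 t=3,i=9
  #...#|.  b17=0 t=0,i=10
  #....|#  b16=1 t=2,i=3
  .####|.  b15=0 t=1,i=3
  .###.|.  b14=0 t=1,i=12
  .##.#|#  b13=1 t=0,i=5
  .##..|#  b12=1 t=0,i=8
  .#.##|#  b11=1 t=0,i=3
  .#.#.|.  b10=0 t=0,i=1
  .#..#|#  b9=1 t=3,i=8
  .#...|#  b8=1 t=0,i=13
  ..###|.  b7=0 t=2,i=8
  ..##.|.  b6=0 t=4,i=4
  ..#.#|#  b5=1 t=0,i=16
  ..#..|#  b4=1 t=0,i=12
  ...##|#  b3=1 t=2,i=7
  ...#.|#  b2=1 t=0,i=11
  ....#|.  b1=0 t=2,i=6
  .....|#  b0=1 t=2,i=4
  bits 01111001011010010011101100111101 = 2036939581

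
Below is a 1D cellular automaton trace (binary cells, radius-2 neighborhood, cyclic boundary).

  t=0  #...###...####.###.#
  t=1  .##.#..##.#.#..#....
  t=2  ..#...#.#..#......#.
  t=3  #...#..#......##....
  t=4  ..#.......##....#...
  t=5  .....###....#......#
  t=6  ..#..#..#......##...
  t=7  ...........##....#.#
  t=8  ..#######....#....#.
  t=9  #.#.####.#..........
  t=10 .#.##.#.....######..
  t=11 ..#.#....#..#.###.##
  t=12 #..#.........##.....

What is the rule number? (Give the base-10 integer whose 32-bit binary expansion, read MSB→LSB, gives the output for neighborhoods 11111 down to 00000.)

  [31] ##### => #  t=8,i=4
  [30] ####. => #  t=0,i=12
  [29] ###.# => .  t=0,i=13
  [28] ###.. => .  t=0,i=6
  [27] ##.## => .  t=0,i=14
  [26] ##.#. => .  t=1,i=3
  [25] ##..# => #  t=11,i=0
  [24] ##... => #  t=0,i=1
  [23] #.### => #  t=0,i=15
  [22] #.##. => .  t=0,i=19
  [21] #.#.# => .  t=1,i=10
  [20] #.#.. => .  t=1,i=4
  [19] #..## => #  t=1,i=6
  [18] #..#. => .  t=1,i=14
  [17] #...# => #  t=0,i=2
  [16] #.... => .  t=1,i=17
  [15] .#### => .  t=0,i=11
  [14] .###. => .  t=0,i=5
  [13] .##.# => #  t=1,i=2
  [12] .##.. => .  t=0,i=0
  [11] .#.## => #  t=9,i=3
  [10] .#.#. => #  t=1,i=11
  [9] .#..# => .  t=1,i=5
  [8] .#... => .  t=1,i=16
  [7] ..### => #  t=0,i=4
  [6] ..##. => .  t=1,i=1
  [5] ..#.# => .  t=2,i=6
  [4] ..#.. => .  t=1,i=15
  [3] ...## => .  t=0,i=3
  [2] ...#. => .  t=2,i=1
  [1] ....# => .  t=1,i=19
  [0] ..... => #  t=1,i=18
  bits 11000011100010100010110010000001 = 3280612481

3280612481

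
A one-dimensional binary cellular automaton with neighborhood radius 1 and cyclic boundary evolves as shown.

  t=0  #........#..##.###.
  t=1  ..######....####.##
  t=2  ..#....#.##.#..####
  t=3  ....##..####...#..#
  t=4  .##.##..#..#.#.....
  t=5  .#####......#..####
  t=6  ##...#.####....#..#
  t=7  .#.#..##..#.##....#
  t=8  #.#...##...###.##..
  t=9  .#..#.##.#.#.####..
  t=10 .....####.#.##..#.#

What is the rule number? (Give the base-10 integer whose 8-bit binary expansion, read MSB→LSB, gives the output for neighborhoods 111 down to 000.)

  [7] ### => .  t=0,i=16
  [6] ##. => #  t=0,i=13
  [5] #.# => #  t=0,i=14
  [4] #.. => .  t=0,i=1
  [3] .## => #  t=0,i=12
  [2] .#. => .  t=0,i=0
  [1] ..# => .  t=0,i=8
  [0] ... => #  t=0,i=2
  bits 01101001 = 105

105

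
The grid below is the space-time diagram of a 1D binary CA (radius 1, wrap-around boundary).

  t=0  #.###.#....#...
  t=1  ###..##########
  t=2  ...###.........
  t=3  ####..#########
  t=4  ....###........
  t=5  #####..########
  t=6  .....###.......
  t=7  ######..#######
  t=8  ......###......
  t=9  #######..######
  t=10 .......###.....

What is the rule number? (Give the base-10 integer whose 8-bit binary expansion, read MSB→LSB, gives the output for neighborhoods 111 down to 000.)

  ### -> .   bit 7 = 0  t=0,i=3
  ##. -> .   bit 6 = 0  t=0,i=4
  #.# -> #   bit 5 = 1  t=0,i=1
  #.. -> #   bit 4 = 1  t=0,i=7
  .## -> #   bit 3 = 1  t=0,i=2
  .#. -> #   bit 2 = 1  t=0,i=0
  ..# -> #   bit 1 = 1  t=0,i=10
  ... -> #   bit 0 = 1  t=0,i=8
  bits 00111111 = 63

63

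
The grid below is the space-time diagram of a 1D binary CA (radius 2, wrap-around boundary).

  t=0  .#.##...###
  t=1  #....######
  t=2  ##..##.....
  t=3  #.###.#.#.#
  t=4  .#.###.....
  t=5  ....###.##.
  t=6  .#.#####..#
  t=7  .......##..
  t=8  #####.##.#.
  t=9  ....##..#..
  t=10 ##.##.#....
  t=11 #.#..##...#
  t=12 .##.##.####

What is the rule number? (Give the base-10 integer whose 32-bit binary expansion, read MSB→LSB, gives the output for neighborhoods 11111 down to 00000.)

1058685129

  ##### -> .   bit 31 = 0  t=1,i=7
  ####. -> .   bit 30 = 0  t=1,i=10
  ###.# -> #   bit 29 = 1  t=0,i=10
  ###.. -> #   bit 28 = 1  t=1,i=0
  ##.## -> #   bit 27 = 1  t=3,i=1
  ##.#. -> #   bit 26 = 1  t=0,i=0
  ##..# -> #   bit 25 = 1  t=2,i=2
  ##... -> #   bit 24 = 1  t=0,i=5
  #.### -> .   bit 23 = 0  t=3,i=2
  #.##. -> .   bit 22 = 0  t=0,i=3
  #.#.# -> .   bit 21 = 0  t=0,i=1
  #.#.. -> #   bit 20 = 1  t=10,i=6
  #..## -> #   bit 19 = 1  t=2,i=3
  #..#. -> .   bit 18 = 0  t=6,i=9
  #...# -> #   bit 17 = 1  t=0,i=6
  #.... -> .   bit 16 = 0  t=1,i=2
  .#### -> .   bit 15 = 0  t=1,i=6
  .###. -> #   bit 14 = 1  t=0,i=9
  .##.# -> .   bit 13 = 0  t=3,i=0
  .##.. -> .   bit 12 = 0  t=0,i=4
  .#.## -> .   bit 11 = 0  t=0,i=2
  .#.#. -> .   bit 10 = 0  t=3,i=7
  .#..# -> .   bit 9 = 0  t=11,i=3
  .#... -> .   bit 8 = 0  t=9,i=9
  ..### -> #   bit 7 = 1  t=0,i=8
  ..##. -> #   bit 6 = 1  t=2,i=0
  ..#.# -> .   bit 5 = 0  t=4,i=1
  ..#.. -> .   bit 4 = 0  t=9,i=8
  ...## -> #   bit 3 = 1  t=0,i=7
  ...#. -> .   bit 2 = 0  t=4,i=0
  ....# -> .   bit 1 = 0  t=1,i=3
  ..... -> #   bit 0 = 1  t=2,i=8
  bits 00111111000110100100000011001001 = 1058685129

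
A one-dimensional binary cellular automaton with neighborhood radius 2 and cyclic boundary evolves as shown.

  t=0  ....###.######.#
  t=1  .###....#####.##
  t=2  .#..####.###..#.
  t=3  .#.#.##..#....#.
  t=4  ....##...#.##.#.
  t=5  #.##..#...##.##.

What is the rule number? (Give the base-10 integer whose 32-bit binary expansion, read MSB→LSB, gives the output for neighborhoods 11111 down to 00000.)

3319367706

  ##### -> #   bit 31 = 1  t=0,i=10
  ####. -> #   bit 30 = 1  t=0,i=12
  ###.# -> .   bit 29 = 0  t=0,i=6
  ###.. -> .   bit 28 = 0  t=1,i=3
  ##.## -> .   bit 27 = 0  t=0,i=7
  ##.#. -> #   bit 26 = 1  t=0,i=14
  ##..# -> .   bit 25 = 0  t=2,i=12
  ##... -> #   bit 24 = 1  t=1,i=4
  #.### -> #   bit 23 = 1  t=0,i=8
  #.##. -> #   bit 22 = 1  t=1,i=14
  #.#.# -> .   bit 21 = 0  t=3,i=3
  #.#.. -> #   bit 20 = 1  t=0,i=15
  #..## -> #   bit 19 = 1  t=2,i=3
  #..#. -> .   bit 18 = 0  t=2,i=0
  #...# -> .   bit 17 = 0  t=4,i=7
  #.... -> #   bit 16 = 1  t=0,i=1
  .#### -> #   bit 15 = 1  t=0,i=9
  .###. -> .   bit 14 = 0  t=0,i=5
  .##.# -> .   bit 13 = 0  t=1,i=15
  .##.. -> .   bit 12 = 0  t=3,i=6
  .#.## -> #   bit 11 = 1  t=3,i=4
  .#.#. -> .   bit 10 = 0  t=3,i=2
  .#..# -> .   bit 9 = 0  t=2,i=2
  .#... -> .   bit 8 = 0  t=0,i=0
  ..### -> .   bit 7 = 0  t=0,i=4
  ..##. -> .   bit 6 = 0  t=4,i=4
  ..#.# -> .   bit 5 = 0  t=3,i=1
  ..#.. -> #   bit 4 = 1  t=2,i=1
  ...## -> #   bit 3 = 1  t=0,i=3
  ...#. -> .   bit 2 = 0  t=3,i=13
  ....# -> #   bit 1 = 1  t=0,i=2
  ..... -> .   bit 0 = 0  t=4,i=1
  bits 11000101110110011000100000011010 = 3319367706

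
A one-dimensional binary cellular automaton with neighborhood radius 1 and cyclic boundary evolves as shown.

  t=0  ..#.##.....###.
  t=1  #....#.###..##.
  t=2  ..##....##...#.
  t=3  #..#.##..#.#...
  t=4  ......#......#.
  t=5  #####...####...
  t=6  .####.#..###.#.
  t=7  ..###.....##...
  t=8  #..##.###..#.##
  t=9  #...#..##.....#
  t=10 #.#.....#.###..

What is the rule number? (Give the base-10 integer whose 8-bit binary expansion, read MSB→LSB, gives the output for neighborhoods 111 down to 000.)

  nb ###: next=#  (t=0,i=12, bit7=1)
  nb ##.: next=#  (t=0,i=5, bit6=1)
  nb #.#: next=.  (t=0,i=3, bit5=0)
  nb #..: next=.  (t=0,i=6, bit4=0)
  nb .##: next=.  (t=0,i=4, bit3=0)
  nb .#.: next=.  (t=0,i=2, bit2=0)
  nb ..#: next=.  (t=0,i=1, bit1=0)
  nb ...: next=#  (t=0,i=0, bit0=1)
  bits 11000001 = 193

193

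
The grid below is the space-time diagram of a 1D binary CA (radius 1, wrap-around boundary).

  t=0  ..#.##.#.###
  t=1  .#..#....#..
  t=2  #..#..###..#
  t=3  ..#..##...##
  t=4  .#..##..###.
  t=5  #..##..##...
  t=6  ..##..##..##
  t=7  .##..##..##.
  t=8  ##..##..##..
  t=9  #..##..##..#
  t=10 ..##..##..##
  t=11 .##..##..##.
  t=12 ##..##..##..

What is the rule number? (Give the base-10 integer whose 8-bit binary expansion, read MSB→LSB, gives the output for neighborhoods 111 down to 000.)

  ### -> .   bit 7 = 0  t=0,i=10
  ##. -> .   bit 6 = 0  t=0,i=5
  #.# -> .   bit 5 = 0  t=0,i=3
  #.. -> .   bit 4 = 0  t=0,i=0
  .## -> #   bit 3 = 1  t=0,i=4
  .#. -> .   bit 2 = 0  t=0,i=2
  ..# -> #   bit 1 = 1  t=0,i=1
  ... -> #   bit 0 = 1  t=1,i=6
  bits 00001011 = 11

11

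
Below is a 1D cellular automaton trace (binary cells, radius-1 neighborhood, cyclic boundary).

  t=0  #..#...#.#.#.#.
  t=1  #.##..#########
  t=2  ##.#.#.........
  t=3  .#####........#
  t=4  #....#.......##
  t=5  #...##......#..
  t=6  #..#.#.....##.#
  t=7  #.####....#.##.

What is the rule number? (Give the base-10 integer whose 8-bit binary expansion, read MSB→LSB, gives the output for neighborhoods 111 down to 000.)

  [7] ### => .  t=1,i=7
  [6] ##. => #  t=1,i=0
  [5] #.# => #  t=0,i=8
  [4] #.. => .  t=0,i=1
  [3] .## => .  t=1,i=2
  [2] .#. => #  t=0,i=0
  [1] ..# => #  t=0,i=2
  [0] ... => .  t=0,i=5
  bits 01100110 = 102

102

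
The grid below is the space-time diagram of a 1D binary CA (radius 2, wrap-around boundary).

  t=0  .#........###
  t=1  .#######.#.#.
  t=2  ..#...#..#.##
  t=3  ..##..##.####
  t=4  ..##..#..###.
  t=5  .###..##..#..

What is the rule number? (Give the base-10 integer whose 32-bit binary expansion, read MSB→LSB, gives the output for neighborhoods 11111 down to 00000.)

1089592185

  ##### -> .   bit 31 = 0  t=1,i=3
  ####. -> #   bit 30 = 1  t=1,i=6
  ###.# -> .   bit 29 = 0  t=0,i=12
  ###.. -> .   bit 28 = 0  t=3,i=12
  ##.## -> .   bit 27 = 0  t=3,i=8
  ##.#. -> .   bit 26 = 0  t=0,i=0
  ##..# -> .   bit 25 = 0  t=2,i=0
  ##... -> .   bit 24 = 0  t=4,i=12
  #.### -> #   bit 23 = 1  t=3,i=9
  #.##. -> #   bit 22 = 1  t=2,i=11
  #.#.# -> #   bit 21 = 1  t=1,i=9
  #.#.. -> #   bit 20 = 1  t=0,i=1
  #..## -> .   bit 19 = 0  t=1,i=0
  #..#. -> .   bit 18 = 0  t=2,i=1
  #...# -> .   bit 17 = 0  t=2,i=4
  #.... -> #   bit 16 = 1  t=0,i=3
  .#### -> #   bit 15 = 1  t=1,i=2
  .###. -> #   bit 14 = 1  t=0,i=11
  .##.# -> .   bit 13 = 0  t=3,i=7
  .##.. -> #   bit 12 = 1  t=2,i=12
  .#.## -> #   bit 11 = 1  t=2,i=10
  .#.#. -> .   bit 10 = 0  t=1,i=10
  .#..# -> #   bit 9 = 1  t=1,i=12
  .#... -> #   bit 8 = 1  t=0,i=2
  ..### -> .   bit 7 = 0  t=0,i=10
  ..##. -> #   bit 6 = 1  t=3,i=2
  ..#.# -> #   bit 5 = 1  t=2,i=9
  ..#.. -> #   bit 4 = 1  t=2,i=2
  ...## -> #   bit 3 = 1  t=0,i=9
  ...#. -> .   bit 2 = 0  t=2,i=5
  ....# -> .   bit 1 = 0  t=0,i=8
  ..... -> #   bit 0 = 1  t=0,i=4
  bits 01000000111100011101101101111001 = 1089592185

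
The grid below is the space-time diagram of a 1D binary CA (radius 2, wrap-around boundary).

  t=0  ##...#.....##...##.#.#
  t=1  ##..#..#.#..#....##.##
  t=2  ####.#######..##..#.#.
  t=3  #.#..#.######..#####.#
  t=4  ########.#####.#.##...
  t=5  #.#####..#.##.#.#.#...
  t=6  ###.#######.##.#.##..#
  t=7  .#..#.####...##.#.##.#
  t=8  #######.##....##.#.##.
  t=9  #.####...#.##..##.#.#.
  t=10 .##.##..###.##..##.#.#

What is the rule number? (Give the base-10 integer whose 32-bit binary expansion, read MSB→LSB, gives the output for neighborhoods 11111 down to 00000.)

  ##### -> #   bit 31 = 1  t=2,i=7
  ####. -> #   bit 30 = 1  t=1,i=0
  ###.# -> .   bit 29 = 0  t=2,i=3
  ###.. -> #   bit 28 = 1  t=0,i=1
  ##.## -> .   bit 27 = 0  t=1,i=19
  ##.#. -> #   bit 26 = 1  t=0,i=18
  ##..# -> #   bit 25 = 1  t=1,i=2
  ##... -> .   bit 24 = 0  t=0,i=2
  #.### -> #   bit 23 = 1  t=0,i=21
  #.##. -> .   bit 22 = 0  t=3,i=21
  #.#.# -> .   bit 21 = 0  t=0,i=19
  #.#.. -> #   bit 20 = 1  t=1,i=9
  #..## -> .   bit 19 = 0  t=2,i=13
  #..#. -> #   bit 18 = 1  t=1,i=3
  #...# -> .   bit 17 = 0  t=0,i=3
  #.... -> #   bit 16 = 1  t=0,i=7
  .#### -> .   bit 15 = 0  t=1,i=21
  .###. -> #   bit 14 = 1  t=0,i=0
  .##.# -> #   bit 13 = 1  t=0,i=17
  .##.. -> #   bit 12 = 1  t=0,i=12
  .#.## -> #   bit 11 = 1  t=0,i=20
  .#.#. -> #   bit 10 = 1  t=1,i=8
  .#..# -> #   bit 9 = 1  t=1,i=5
  .#... -> .   bit 8 = 0  t=0,i=6
  ..### -> #   bit 7 = 1  t=3,i=15
  ..##. -> .   bit 6 = 0  t=0,i=11
  ..#.# -> #   bit 5 = 1  t=1,i=7
  ..#.. -> .   bit 4 = 0  t=0,i=5
  ...## -> .   bit 3 = 0  t=0,i=10
  ...#. -> #   bit 2 = 1  t=0,i=4
  ....# -> #   bit 1 = 1  t=0,i=9
  ..... -> .   bit 0 = 0  t=0,i=8
  bits 11010110100101010111111010100110 = 3600121510

3600121510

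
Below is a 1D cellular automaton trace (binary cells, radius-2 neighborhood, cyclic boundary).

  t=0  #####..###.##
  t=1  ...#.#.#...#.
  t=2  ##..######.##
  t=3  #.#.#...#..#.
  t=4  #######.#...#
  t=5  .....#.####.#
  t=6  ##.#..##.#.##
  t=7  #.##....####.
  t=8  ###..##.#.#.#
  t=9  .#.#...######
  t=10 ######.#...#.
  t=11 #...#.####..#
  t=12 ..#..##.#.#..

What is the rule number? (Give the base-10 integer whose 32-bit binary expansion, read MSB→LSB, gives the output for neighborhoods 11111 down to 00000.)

  ##### -> .   bit 31 = 0  t=0,i=0
  ####. -> #   bit 30 = 1  t=0,i=3
  ###.# -> .   bit 29 = 0  t=0,i=9
  ###.. -> .   bit 28 = 0  t=0,i=4
  ##.## -> .   bit 27 = 0  t=0,i=10
  ##.#. -> #   bit 26 = 1  t=4,i=7
  ##..# -> #   bit 25 = 1  t=0,i=5
  ##... -> .   bit 24 = 0  t=7,i=4
  #.### -> #   bit 23 = 1  t=0,i=11
  #.##. -> #   bit 22 = 1  t=7,i=2
  #.#.# -> #   bit 21 = 1  t=1,i=5
  #.#.. -> #   bit 20 = 1  t=1,i=7
  #..## -> .   bit 19 = 0  t=0,i=6
  #..#. -> .   bit 18 = 0  t=3,i=10
  #...# -> #   bit 17 = 1  t=1,i=9
  #.... -> #   bit 16 = 1  t=1,i=0
  .#### -> .   bit 15 = 0  t=0,i=12
  .###. -> .   bit 14 = 0  t=0,i=8
  .##.# -> .   bit 13 = 0  t=6,i=7
  .##.. -> .   bit 12 = 0  t=7,i=3
  .#.## -> #   bit 11 = 1  t=5,i=6
  .#.#. -> #   bit 10 = 1  t=1,i=4
  .#..# -> .   bit 9 = 0  t=3,i=9
  .#... -> #   bit 8 = 1  t=1,i=8
  ..### -> #   bit 7 = 1  t=0,i=7
  ..##. -> .   bit 6 = 0  t=6,i=6
  ..#.# -> .   bit 5 = 0  t=1,i=3
  ..#.. -> #   bit 4 = 1  t=1,i=11
  ...## -> .   bit 3 = 0  t=4,i=11
  ...#. -> .   bit 2 = 0  t=1,i=2
  ....# -> #   bit 1 = 1  t=1,i=1
  ..... -> .   bit 0 = 0  t=5,i=2
  bits 01000110111100110000110110010010 = 1190333842

1190333842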